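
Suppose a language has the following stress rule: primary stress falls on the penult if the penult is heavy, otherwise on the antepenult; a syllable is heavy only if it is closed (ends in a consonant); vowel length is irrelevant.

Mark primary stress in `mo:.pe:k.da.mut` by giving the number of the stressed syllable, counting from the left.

2

Weights: 2 pe:k H, 3 da L, 4 mut H.
The penult (syllable 3, da) is light, so stress falls on the antepenult (syllable 2, pe:k).
Primary stress: syllable 2 → mo:.ˈpe:k.da.mut.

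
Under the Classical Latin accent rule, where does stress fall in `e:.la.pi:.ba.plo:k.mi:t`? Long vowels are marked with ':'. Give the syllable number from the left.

5

Classical Latin: stress the penult if heavy (long vowel or closed), else the antepenult.
Weights: 4 ba L, 5 plo:k H, 6 mi:t H.
The penult (syllable 5, plo:k) is heavy, so it takes stress.
Stress on syllable 5: e:.la.pi:.ba.ˈplo:k.mi:t.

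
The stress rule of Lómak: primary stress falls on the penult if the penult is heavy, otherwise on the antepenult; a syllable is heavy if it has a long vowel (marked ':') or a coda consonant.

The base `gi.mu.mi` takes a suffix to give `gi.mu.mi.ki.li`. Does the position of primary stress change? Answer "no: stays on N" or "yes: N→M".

Base `gi.mu.mi` (3 syllables):
  Weights: 1 gi L, 2 mu L, 3 mi L.
  The penult (syllable 2, mu) is light, so stress falls on the antepenult (syllable 1, gi).
  → primary stress on syllable 1.
Suffixed `gi.mu.mi.ki.li` (5 syllables):
  Weights: 3 mi L, 4 ki L, 5 li L.
  The penult (syllable 4, ki) is light, so stress falls on the antepenult (syllable 3, mi).
  → primary stress on syllable 3.

yes: 1→3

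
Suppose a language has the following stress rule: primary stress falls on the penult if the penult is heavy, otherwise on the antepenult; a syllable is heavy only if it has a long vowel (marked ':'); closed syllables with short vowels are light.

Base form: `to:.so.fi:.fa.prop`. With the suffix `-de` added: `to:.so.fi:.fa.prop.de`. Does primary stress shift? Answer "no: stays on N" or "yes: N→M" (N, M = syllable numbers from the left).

Base `to:.so.fi:.fa.prop` (5 syllables):
  Weights: 3 fi: H, 4 fa L, 5 prop L.
  The penult (syllable 4, fa) is light, so stress falls on the antepenult (syllable 3, fi:).
  → primary stress on syllable 3.
Suffixed `to:.so.fi:.fa.prop.de` (6 syllables):
  Weights: 4 fa L, 5 prop L, 6 de L.
  The penult (syllable 5, prop) is light, so stress falls on the antepenult (syllable 4, fa).
  → primary stress on syllable 4.

yes: 3→4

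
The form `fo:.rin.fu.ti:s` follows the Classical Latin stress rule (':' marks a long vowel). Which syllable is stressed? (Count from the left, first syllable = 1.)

Classical Latin: stress the penult if heavy (long vowel or closed), else the antepenult.
Weights: 2 rin H, 3 fu L, 4 ti:s H.
The penult (syllable 3, fu) is light, so stress falls on the antepenult (syllable 2, rin).
Stress on syllable 2: fo:.ˈrin.fu.ti:s.

2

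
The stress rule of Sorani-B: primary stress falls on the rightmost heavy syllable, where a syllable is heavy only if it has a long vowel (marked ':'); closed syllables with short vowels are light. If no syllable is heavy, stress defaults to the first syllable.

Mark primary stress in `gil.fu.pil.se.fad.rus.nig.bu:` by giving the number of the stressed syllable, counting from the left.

Weights: 1 gil L, 2 fu L, 3 pil L, 4 se L, 5 fad L, 6 rus L, 7 nig L, 8 bu: H.
Heavy syllables in the domain: 8. The rightmost is syllable 8 (bu:).
Primary stress: syllable 8 → gil.fu.pil.se.fad.rus.nig.ˈbu:.

8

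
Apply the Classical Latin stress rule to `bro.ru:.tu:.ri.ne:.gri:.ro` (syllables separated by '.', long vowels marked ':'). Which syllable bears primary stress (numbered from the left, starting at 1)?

6

Classical Latin: stress the penult if heavy (long vowel or closed), else the antepenult.
Weights: 5 ne: H, 6 gri: H, 7 ro L.
The penult (syllable 6, gri:) is heavy, so it takes stress.
Stress on syllable 6: bro.ru:.tu:.ri.ne:.ˈgri:.ro.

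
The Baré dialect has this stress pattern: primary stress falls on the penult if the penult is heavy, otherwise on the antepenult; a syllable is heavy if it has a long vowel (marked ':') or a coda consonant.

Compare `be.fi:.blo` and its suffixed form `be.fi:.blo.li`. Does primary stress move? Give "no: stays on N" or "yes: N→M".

no: stays on 2

Base `be.fi:.blo` (3 syllables):
  Weights: 1 be L, 2 fi: H, 3 blo L.
  The penult (syllable 2, fi:) is heavy, so it takes stress.
  → primary stress on syllable 2.
Suffixed `be.fi:.blo.li` (4 syllables):
  Weights: 2 fi: H, 3 blo L, 4 li L.
  The penult (syllable 3, blo) is light, so stress falls on the antepenult (syllable 2, fi:).
  → primary stress on syllable 2.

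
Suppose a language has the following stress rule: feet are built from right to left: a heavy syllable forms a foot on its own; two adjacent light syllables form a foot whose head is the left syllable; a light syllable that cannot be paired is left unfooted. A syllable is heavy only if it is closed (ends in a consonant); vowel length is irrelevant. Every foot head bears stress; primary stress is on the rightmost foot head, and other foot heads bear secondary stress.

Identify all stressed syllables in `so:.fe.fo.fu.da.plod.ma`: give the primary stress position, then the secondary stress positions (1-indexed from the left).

primary 6, secondary 2, 4

Weights: 1 so: L, 2 fe L, 3 fo L, 4 fu L, 5 da L, 6 plod H, 7 ma L.
Parse right to left (heavy = foot alone; LL = one foot; stranded L unfooted): so: (ˈfe.fo) (ˈfu.da) (ˈplod) ma.
Foot heads: 2, 4, 6.
Primary stress on the rightmost head = syllable 6.
Secondary stress on 2, 4: so:.ˌfe.fo.ˌfu.da.ˈplod.ma.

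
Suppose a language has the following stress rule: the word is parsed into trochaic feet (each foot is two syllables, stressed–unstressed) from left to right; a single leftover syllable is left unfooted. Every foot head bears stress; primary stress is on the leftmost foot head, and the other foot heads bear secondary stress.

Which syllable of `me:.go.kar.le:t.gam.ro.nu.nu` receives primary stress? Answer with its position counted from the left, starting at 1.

1

Parse left to right into trochaic (ˈσσ) feet: (ˈme:.go) (ˈkar.le:t) (ˈgam.ro) (ˈnu.nu).
Foot heads (stressed positions): 1, 3, 5, 7.
End Rule Leftmost: primary stress on the leftmost head = syllable 1.
Primary stress: syllable 1 → ˈme:.go.kar.le:t.gam.ro.nu.nu.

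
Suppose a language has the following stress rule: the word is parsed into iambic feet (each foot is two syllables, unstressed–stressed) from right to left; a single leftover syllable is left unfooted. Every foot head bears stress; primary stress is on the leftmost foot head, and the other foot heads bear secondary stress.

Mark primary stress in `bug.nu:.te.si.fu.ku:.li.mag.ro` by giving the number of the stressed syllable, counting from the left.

Parse right to left into iambic (σˈσ) feet: bug (nu:.ˈte) (si.ˈfu) (ku:.ˈli) (mag.ˈro). Syllable 1 is left unfooted.
Foot heads (stressed positions): 3, 5, 7, 9.
End Rule Leftmost: primary stress on the leftmost head = syllable 3.
Primary stress: syllable 3 → bug.nu:.ˈte.si.fu.ku:.li.mag.ro.

3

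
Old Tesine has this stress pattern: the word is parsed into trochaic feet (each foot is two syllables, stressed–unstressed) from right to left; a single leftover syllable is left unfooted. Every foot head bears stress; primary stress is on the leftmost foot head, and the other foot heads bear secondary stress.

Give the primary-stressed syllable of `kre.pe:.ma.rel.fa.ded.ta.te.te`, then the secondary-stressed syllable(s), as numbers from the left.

primary 2, secondary 4, 6, 8

Parse right to left into trochaic (ˈσσ) feet: kre (ˈpe:.ma) (ˈrel.fa) (ˈded.ta) (ˈte.te). Syllable 1 is left unfooted.
Foot heads (stressed positions): 2, 4, 6, 8.
End Rule Leftmost: primary stress on the leftmost head = syllable 2.
Secondary stress on 4, 6, 8: kre.ˈpe:.ma.ˌrel.fa.ˌded.ta.ˌte.te.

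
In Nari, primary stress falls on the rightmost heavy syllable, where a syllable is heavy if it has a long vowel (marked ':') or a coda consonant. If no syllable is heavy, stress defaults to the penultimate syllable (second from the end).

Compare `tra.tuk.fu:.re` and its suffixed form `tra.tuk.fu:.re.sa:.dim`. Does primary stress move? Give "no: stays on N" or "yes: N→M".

Base `tra.tuk.fu:.re` (4 syllables):
  Weights: 1 tra L, 2 tuk H, 3 fu: H, 4 re L.
  Heavy syllables in the domain: 2, 3. The rightmost is syllable 3 (fu:).
  → primary stress on syllable 3.
Suffixed `tra.tuk.fu:.re.sa:.dim` (6 syllables):
  Weights: 1 tra L, 2 tuk H, 3 fu: H, 4 re L, 5 sa: H, 6 dim H.
  Heavy syllables in the domain: 2, 3, 5, 6. The rightmost is syllable 6 (dim).
  → primary stress on syllable 6.

yes: 3→6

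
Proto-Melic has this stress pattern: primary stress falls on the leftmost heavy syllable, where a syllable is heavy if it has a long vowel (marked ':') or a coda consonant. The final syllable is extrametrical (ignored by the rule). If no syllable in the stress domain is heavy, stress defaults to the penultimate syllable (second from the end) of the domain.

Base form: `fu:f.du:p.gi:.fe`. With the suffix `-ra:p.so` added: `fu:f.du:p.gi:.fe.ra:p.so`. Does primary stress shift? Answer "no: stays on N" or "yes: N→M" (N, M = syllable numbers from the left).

no: stays on 1

Base `fu:f.du:p.gi:.fe` (4 syllables):
  The final syllable (4, fe) is extrametrical; the stress domain is syllables 1–3.
  Weights: 1 fu:f H, 2 du:p H, 3 gi: H.
  Heavy syllables in the domain: 1, 2, 3. The leftmost is syllable 1 (fu:f).
  → primary stress on syllable 1.
Suffixed `fu:f.du:p.gi:.fe.ra:p.so` (6 syllables):
  The final syllable (6, so) is extrametrical; the stress domain is syllables 1–5.
  Weights: 1 fu:f H, 2 du:p H, 3 gi: H, 4 fe L, 5 ra:p H.
  Heavy syllables in the domain: 1, 2, 3, 5. The leftmost is syllable 1 (fu:f).
  → primary stress on syllable 1.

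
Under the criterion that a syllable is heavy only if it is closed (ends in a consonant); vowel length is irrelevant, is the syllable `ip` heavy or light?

heavy

`ip`: short vowel, closed (coda /p/). Closed (coda /p/) → heavy.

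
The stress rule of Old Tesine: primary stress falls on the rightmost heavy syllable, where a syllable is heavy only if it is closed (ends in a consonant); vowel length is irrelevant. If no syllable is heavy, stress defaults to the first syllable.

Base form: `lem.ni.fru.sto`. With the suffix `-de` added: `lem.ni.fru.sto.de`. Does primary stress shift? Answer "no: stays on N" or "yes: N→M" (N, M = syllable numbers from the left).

Base `lem.ni.fru.sto` (4 syllables):
  Weights: 1 lem H, 2 ni L, 3 fru L, 4 sto L.
  Heavy syllables in the domain: 1. The rightmost is syllable 1 (lem).
  → primary stress on syllable 1.
Suffixed `lem.ni.fru.sto.de` (5 syllables):
  Weights: 1 lem H, 2 ni L, 3 fru L, 4 sto L, 5 de L.
  Heavy syllables in the domain: 1. The rightmost is syllable 1 (lem).
  → primary stress on syllable 1.

no: stays on 1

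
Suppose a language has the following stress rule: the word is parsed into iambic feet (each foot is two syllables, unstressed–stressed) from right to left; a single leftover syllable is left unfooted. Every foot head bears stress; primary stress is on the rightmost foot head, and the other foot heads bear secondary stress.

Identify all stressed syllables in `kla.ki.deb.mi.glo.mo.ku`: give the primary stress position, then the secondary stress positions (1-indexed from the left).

primary 7, secondary 3, 5

Parse right to left into iambic (σˈσ) feet: kla (ki.ˈdeb) (mi.ˈglo) (mo.ˈku). Syllable 1 is left unfooted.
Foot heads (stressed positions): 3, 5, 7.
End Rule Rightmost: primary stress on the rightmost head = syllable 7.
Secondary stress on 3, 5: kla.ki.ˌdeb.mi.ˌglo.mo.ˈku.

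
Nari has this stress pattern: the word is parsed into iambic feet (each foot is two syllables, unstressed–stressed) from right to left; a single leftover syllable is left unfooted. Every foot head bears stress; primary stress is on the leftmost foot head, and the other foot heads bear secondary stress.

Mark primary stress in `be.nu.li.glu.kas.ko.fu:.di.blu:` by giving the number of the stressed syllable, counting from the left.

Parse right to left into iambic (σˈσ) feet: be (nu.ˈli) (glu.ˈkas) (ko.ˈfu:) (di.ˈblu:). Syllable 1 is left unfooted.
Foot heads (stressed positions): 3, 5, 7, 9.
End Rule Leftmost: primary stress on the leftmost head = syllable 3.
Primary stress: syllable 3 → be.nu.ˈli.glu.kas.ko.fu:.di.blu:.

3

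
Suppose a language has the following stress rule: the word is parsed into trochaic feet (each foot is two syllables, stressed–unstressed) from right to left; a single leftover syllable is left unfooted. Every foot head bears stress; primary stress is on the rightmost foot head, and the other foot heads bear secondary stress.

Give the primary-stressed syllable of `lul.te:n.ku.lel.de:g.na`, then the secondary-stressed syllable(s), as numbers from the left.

primary 5, secondary 1, 3

Parse right to left into trochaic (ˈσσ) feet: (ˈlul.te:n) (ˈku.lel) (ˈde:g.na).
Foot heads (stressed positions): 1, 3, 5.
End Rule Rightmost: primary stress on the rightmost head = syllable 5.
Secondary stress on 1, 3: ˌlul.te:n.ˌku.lel.ˈde:g.na.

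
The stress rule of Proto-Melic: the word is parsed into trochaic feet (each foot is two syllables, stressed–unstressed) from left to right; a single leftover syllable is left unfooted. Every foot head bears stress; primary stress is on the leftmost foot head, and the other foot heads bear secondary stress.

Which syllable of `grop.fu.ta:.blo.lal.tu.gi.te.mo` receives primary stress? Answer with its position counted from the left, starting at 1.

Parse left to right into trochaic (ˈσσ) feet: (ˈgrop.fu) (ˈta:.blo) (ˈlal.tu) (ˈgi.te) mo. Syllable 9 is left unfooted.
Foot heads (stressed positions): 1, 3, 5, 7.
End Rule Leftmost: primary stress on the leftmost head = syllable 1.
Primary stress: syllable 1 → ˈgrop.fu.ta:.blo.lal.tu.gi.te.mo.

1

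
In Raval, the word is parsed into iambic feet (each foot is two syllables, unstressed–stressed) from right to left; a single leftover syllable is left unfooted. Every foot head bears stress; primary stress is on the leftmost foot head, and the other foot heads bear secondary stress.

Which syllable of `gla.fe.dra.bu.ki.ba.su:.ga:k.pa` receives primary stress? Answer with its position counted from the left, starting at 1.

Parse right to left into iambic (σˈσ) feet: gla (fe.ˈdra) (bu.ˈki) (ba.ˈsu:) (ga:k.ˈpa). Syllable 1 is left unfooted.
Foot heads (stressed positions): 3, 5, 7, 9.
End Rule Leftmost: primary stress on the leftmost head = syllable 3.
Primary stress: syllable 3 → gla.fe.ˈdra.bu.ki.ba.su:.ga:k.pa.

3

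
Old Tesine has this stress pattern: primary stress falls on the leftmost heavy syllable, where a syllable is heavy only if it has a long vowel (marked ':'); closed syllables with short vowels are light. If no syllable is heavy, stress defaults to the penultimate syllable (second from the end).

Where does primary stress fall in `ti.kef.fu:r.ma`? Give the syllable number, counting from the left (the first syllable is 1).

3

Weights: 1 ti L, 2 kef L, 3 fu:r H, 4 ma L.
Heavy syllables in the domain: 3. The leftmost is syllable 3 (fu:r).
Primary stress: syllable 3 → ti.kef.ˈfu:r.ma.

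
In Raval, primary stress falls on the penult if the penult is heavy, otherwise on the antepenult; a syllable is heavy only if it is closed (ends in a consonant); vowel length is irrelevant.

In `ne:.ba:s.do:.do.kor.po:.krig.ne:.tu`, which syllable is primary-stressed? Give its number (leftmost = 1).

Weights: 7 krig H, 8 ne: L, 9 tu L.
The penult (syllable 8, ne:) is light, so stress falls on the antepenult (syllable 7, krig).
Primary stress: syllable 7 → ne:.ba:s.do:.do.kor.po:.ˈkrig.ne:.tu.

7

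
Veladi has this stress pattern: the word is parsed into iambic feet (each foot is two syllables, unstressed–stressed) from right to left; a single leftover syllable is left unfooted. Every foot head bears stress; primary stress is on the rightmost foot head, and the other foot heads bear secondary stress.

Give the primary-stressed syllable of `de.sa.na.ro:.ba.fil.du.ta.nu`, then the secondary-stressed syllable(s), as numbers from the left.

Parse right to left into iambic (σˈσ) feet: de (sa.ˈna) (ro:.ˈba) (fil.ˈdu) (ta.ˈnu). Syllable 1 is left unfooted.
Foot heads (stressed positions): 3, 5, 7, 9.
End Rule Rightmost: primary stress on the rightmost head = syllable 9.
Secondary stress on 3, 5, 7: de.sa.ˌna.ro:.ˌba.fil.ˌdu.ta.ˈnu.

primary 9, secondary 3, 5, 7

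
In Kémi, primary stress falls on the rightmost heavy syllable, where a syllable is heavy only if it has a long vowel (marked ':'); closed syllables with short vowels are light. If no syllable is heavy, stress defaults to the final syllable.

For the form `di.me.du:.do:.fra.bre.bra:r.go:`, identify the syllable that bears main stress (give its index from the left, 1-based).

8

Weights: 1 di L, 2 me L, 3 du: H, 4 do: H, 5 fra L, 6 bre L, 7 bra:r H, 8 go: H.
Heavy syllables in the domain: 3, 4, 7, 8. The rightmost is syllable 8 (go:).
Primary stress: syllable 8 → di.me.du:.do:.fra.bre.bra:r.ˈgo:.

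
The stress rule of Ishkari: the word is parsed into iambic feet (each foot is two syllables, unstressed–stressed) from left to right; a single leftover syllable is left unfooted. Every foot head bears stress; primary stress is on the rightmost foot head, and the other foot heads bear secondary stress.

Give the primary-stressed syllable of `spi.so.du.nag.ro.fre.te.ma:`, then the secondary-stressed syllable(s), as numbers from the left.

Parse left to right into iambic (σˈσ) feet: (spi.ˈso) (du.ˈnag) (ro.ˈfre) (te.ˈma:).
Foot heads (stressed positions): 2, 4, 6, 8.
End Rule Rightmost: primary stress on the rightmost head = syllable 8.
Secondary stress on 2, 4, 6: spi.ˌso.du.ˌnag.ro.ˌfre.te.ˈma:.

primary 8, secondary 2, 4, 6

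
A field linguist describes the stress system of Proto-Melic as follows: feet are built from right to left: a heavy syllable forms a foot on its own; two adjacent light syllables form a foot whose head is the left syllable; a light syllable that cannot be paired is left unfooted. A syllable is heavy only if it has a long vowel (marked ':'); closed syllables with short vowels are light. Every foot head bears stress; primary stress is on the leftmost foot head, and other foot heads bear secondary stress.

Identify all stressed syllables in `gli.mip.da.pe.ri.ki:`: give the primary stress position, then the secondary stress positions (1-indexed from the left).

Weights: 1 gli L, 2 mip L, 3 da L, 4 pe L, 5 ri L, 6 ki: H.
Parse right to left (heavy = foot alone; LL = one foot; stranded L unfooted): gli (ˈmip.da) (ˈpe.ri) (ˈki:).
Foot heads: 2, 4, 6.
Primary stress on the leftmost head = syllable 2.
Secondary stress on 4, 6: gli.ˈmip.da.ˌpe.ri.ˌki:.

primary 2, secondary 4, 6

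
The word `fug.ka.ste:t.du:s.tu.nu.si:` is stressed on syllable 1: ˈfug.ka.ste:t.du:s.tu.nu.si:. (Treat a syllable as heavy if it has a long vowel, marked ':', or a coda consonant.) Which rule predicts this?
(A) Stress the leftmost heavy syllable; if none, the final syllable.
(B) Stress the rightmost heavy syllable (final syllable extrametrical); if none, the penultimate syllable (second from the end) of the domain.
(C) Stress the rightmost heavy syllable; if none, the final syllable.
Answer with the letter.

Rule A → syllable 1 ✓.
Rule B → syllable 4 (observed: 1).
Rule C → syllable 7 (observed: 1).

A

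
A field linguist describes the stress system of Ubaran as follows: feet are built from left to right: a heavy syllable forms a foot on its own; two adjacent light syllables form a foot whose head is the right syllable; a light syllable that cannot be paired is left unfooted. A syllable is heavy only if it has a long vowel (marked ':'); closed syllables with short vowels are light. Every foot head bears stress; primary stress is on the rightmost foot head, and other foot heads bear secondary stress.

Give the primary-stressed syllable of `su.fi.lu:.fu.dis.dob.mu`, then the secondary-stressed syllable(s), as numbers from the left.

primary 7, secondary 2, 3, 5

Weights: 1 su L, 2 fi L, 3 lu: H, 4 fu L, 5 dis L, 6 dob L, 7 mu L.
Parse left to right (heavy = foot alone; LL = one foot; stranded L unfooted): (su.ˈfi) (ˈlu:) (fu.ˈdis) (dob.ˈmu).
Foot heads: 2, 3, 5, 7.
Primary stress on the rightmost head = syllable 7.
Secondary stress on 2, 3, 5: su.ˌfi.ˌlu:.fu.ˌdis.dob.ˈmu.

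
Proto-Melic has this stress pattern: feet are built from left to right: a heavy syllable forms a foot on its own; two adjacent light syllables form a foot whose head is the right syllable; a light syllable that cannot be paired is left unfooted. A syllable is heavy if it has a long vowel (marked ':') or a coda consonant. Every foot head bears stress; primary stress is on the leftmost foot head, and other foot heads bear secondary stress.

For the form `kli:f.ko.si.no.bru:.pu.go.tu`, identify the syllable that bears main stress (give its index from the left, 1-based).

Weights: 1 kli:f H, 2 ko L, 3 si L, 4 no L, 5 bru: H, 6 pu L, 7 go L, 8 tu L.
Parse left to right (heavy = foot alone; LL = one foot; stranded L unfooted): (ˈkli:f) (ko.ˈsi) no (ˈbru:) (pu.ˈgo) tu.
Foot heads: 1, 3, 5, 7.
Primary stress on the leftmost head = syllable 1.
Primary stress: syllable 1 → ˈkli:f.ko.si.no.bru:.pu.go.tu.

1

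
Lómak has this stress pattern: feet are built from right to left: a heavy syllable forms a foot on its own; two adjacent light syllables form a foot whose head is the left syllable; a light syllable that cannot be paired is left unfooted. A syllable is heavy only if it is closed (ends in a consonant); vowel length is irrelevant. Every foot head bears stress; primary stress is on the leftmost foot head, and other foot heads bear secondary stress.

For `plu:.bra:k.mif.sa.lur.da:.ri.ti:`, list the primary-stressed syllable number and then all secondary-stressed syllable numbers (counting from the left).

primary 2, secondary 3, 5, 7

Weights: 1 plu: L, 2 bra:k H, 3 mif H, 4 sa L, 5 lur H, 6 da: L, 7 ri L, 8 ti: L.
Parse right to left (heavy = foot alone; LL = one foot; stranded L unfooted): plu: (ˈbra:k) (ˈmif) sa (ˈlur) da: (ˈri.ti:).
Foot heads: 2, 3, 5, 7.
Primary stress on the leftmost head = syllable 2.
Secondary stress on 3, 5, 7: plu:.ˈbra:k.ˌmif.sa.ˌlur.da:.ˌri.ti:.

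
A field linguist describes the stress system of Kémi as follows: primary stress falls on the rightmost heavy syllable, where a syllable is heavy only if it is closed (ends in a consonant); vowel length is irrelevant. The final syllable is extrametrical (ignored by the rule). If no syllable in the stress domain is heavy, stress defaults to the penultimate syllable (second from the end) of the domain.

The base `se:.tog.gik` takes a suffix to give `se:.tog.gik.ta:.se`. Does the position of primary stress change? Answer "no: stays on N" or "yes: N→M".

yes: 2→3

Base `se:.tog.gik` (3 syllables):
  The final syllable (3, gik) is extrametrical; the stress domain is syllables 1–2.
  Weights: 1 se: L, 2 tog H.
  Heavy syllables in the domain: 2. The rightmost is syllable 2 (tog).
  → primary stress on syllable 2.
Suffixed `se:.tog.gik.ta:.se` (5 syllables):
  The final syllable (5, se) is extrametrical; the stress domain is syllables 1–4.
  Weights: 1 se: L, 2 tog H, 3 gik H, 4 ta: L.
  Heavy syllables in the domain: 2, 3. The rightmost is syllable 3 (gik).
  → primary stress on syllable 3.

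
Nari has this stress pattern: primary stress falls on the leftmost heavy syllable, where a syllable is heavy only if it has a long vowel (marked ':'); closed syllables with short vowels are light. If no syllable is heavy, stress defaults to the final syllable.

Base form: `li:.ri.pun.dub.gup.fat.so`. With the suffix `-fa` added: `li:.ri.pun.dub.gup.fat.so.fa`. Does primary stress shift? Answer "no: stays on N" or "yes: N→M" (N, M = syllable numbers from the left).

Base `li:.ri.pun.dub.gup.fat.so` (7 syllables):
  Weights: 1 li: H, 2 ri L, 3 pun L, 4 dub L, 5 gup L, 6 fat L, 7 so L.
  Heavy syllables in the domain: 1. The leftmost is syllable 1 (li:).
  → primary stress on syllable 1.
Suffixed `li:.ri.pun.dub.gup.fat.so.fa` (8 syllables):
  Weights: 1 li: H, 2 ri L, 3 pun L, 4 dub L, 5 gup L, 6 fat L, 7 so L, 8 fa L.
  Heavy syllables in the domain: 1. The leftmost is syllable 1 (li:).
  → primary stress on syllable 1.

no: stays on 1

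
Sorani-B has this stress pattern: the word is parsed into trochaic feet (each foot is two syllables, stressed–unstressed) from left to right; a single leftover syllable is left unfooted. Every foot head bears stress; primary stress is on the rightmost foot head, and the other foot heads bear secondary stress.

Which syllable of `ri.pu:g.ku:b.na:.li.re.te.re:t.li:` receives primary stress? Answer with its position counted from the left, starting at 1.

7

Parse left to right into trochaic (ˈσσ) feet: (ˈri.pu:g) (ˈku:b.na:) (ˈli.re) (ˈte.re:t) li:. Syllable 9 is left unfooted.
Foot heads (stressed positions): 1, 3, 5, 7.
End Rule Rightmost: primary stress on the rightmost head = syllable 7.
Primary stress: syllable 7 → ri.pu:g.ku:b.na:.li.re.ˈte.re:t.li:.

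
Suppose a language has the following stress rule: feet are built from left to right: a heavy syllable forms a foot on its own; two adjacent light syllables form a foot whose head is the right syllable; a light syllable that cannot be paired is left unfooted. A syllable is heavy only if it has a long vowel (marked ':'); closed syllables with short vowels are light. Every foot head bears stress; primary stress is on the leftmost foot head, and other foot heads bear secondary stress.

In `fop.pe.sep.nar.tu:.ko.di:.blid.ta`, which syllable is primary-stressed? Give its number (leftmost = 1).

Weights: 1 fop L, 2 pe L, 3 sep L, 4 nar L, 5 tu: H, 6 ko L, 7 di: H, 8 blid L, 9 ta L.
Parse left to right (heavy = foot alone; LL = one foot; stranded L unfooted): (fop.ˈpe) (sep.ˈnar) (ˈtu:) ko (ˈdi:) (blid.ˈta).
Foot heads: 2, 4, 5, 7, 9.
Primary stress on the leftmost head = syllable 2.
Primary stress: syllable 2 → fop.ˈpe.sep.nar.tu:.ko.di:.blid.ta.

2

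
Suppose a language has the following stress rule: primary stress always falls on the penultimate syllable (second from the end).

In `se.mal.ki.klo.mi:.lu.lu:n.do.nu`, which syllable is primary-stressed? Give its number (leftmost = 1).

The word has 9 syllables; the penultimate syllable (second from the end) is syllable 8 (do).
Primary stress: syllable 8 → se.mal.ki.klo.mi:.lu.lu:n.ˈdo.nu.

8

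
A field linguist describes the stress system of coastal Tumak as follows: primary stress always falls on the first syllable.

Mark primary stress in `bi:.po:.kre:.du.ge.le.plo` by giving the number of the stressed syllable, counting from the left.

1

The word has 7 syllables; the first syllable is syllable 1 (bi:).
Primary stress: syllable 1 → ˈbi:.po:.kre:.du.ge.le.plo.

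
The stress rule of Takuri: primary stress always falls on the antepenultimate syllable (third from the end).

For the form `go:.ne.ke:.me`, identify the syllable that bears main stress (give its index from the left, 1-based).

The word has 4 syllables; the antepenultimate syllable (third from the end) is syllable 2 (ne).
Primary stress: syllable 2 → go:.ˈne.ke:.me.

2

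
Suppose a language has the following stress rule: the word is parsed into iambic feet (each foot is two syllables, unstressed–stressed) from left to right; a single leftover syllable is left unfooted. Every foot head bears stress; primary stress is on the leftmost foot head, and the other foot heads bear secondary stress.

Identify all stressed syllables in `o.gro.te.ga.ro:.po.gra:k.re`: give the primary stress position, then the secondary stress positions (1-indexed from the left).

primary 2, secondary 4, 6, 8

Parse left to right into iambic (σˈσ) feet: (o.ˈgro) (te.ˈga) (ro:.ˈpo) (gra:k.ˈre).
Foot heads (stressed positions): 2, 4, 6, 8.
End Rule Leftmost: primary stress on the leftmost head = syllable 2.
Secondary stress on 4, 6, 8: o.ˈgro.te.ˌga.ro:.ˌpo.gra:k.ˌre.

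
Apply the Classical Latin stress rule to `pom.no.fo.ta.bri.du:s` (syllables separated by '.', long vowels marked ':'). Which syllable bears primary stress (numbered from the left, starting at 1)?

Classical Latin: stress the penult if heavy (long vowel or closed), else the antepenult.
Weights: 4 ta L, 5 bri L, 6 du:s H.
The penult (syllable 5, bri) is light, so stress falls on the antepenult (syllable 4, ta).
Stress on syllable 4: pom.no.fo.ˈta.bri.du:s.

4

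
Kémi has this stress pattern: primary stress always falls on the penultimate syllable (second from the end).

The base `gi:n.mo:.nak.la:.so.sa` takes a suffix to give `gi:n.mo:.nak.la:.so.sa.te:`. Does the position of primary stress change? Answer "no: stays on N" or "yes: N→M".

Base `gi:n.mo:.nak.la:.so.sa` (6 syllables):
  The word has 6 syllables; the penultimate syllable (second from the end) is syllable 5 (so).
  → primary stress on syllable 5.
Suffixed `gi:n.mo:.nak.la:.so.sa.te:` (7 syllables):
  The word has 7 syllables; the penultimate syllable (second from the end) is syllable 6 (sa).
  → primary stress on syllable 6.

yes: 5→6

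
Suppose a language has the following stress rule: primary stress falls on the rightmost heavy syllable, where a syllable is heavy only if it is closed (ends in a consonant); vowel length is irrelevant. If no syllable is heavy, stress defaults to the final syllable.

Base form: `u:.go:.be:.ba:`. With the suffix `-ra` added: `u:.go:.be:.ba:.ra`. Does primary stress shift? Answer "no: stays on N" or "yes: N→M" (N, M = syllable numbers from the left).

Base `u:.go:.be:.ba:` (4 syllables):
  Weights: 1 u: L, 2 go: L, 3 be: L, 4 ba: L.
  No heavy syllable in the domain; default to the final syllable = syllable 4.
  → primary stress on syllable 4.
Suffixed `u:.go:.be:.ba:.ra` (5 syllables):
  Weights: 1 u: L, 2 go: L, 3 be: L, 4 ba: L, 5 ra L.
  No heavy syllable in the domain; default to the final syllable = syllable 5.
  → primary stress on syllable 5.

yes: 4→5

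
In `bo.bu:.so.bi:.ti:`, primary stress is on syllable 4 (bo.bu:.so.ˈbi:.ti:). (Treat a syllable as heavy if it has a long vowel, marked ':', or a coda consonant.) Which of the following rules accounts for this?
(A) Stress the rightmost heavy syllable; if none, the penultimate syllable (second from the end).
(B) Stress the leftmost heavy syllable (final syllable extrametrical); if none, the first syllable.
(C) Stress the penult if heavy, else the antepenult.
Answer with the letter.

C

Rule A → syllable 5 (observed: 4).
Rule B → syllable 2 (observed: 4).
Rule C → syllable 4 ✓.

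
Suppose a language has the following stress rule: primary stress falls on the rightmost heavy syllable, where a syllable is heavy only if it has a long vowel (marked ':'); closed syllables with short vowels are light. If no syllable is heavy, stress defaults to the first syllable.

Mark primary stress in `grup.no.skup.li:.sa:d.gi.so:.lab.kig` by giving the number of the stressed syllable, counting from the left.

7

Weights: 1 grup L, 2 no L, 3 skup L, 4 li: H, 5 sa:d H, 6 gi L, 7 so: H, 8 lab L, 9 kig L.
Heavy syllables in the domain: 4, 5, 7. The rightmost is syllable 7 (so:).
Primary stress: syllable 7 → grup.no.skup.li:.sa:d.gi.ˈso:.lab.kig.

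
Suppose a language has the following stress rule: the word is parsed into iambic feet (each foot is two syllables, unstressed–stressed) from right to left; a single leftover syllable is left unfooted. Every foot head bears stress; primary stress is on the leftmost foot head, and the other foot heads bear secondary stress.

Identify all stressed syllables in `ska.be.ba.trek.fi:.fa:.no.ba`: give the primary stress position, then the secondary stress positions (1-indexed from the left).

Parse right to left into iambic (σˈσ) feet: (ska.ˈbe) (ba.ˈtrek) (fi:.ˈfa:) (no.ˈba).
Foot heads (stressed positions): 2, 4, 6, 8.
End Rule Leftmost: primary stress on the leftmost head = syllable 2.
Secondary stress on 4, 6, 8: ska.ˈbe.ba.ˌtrek.fi:.ˌfa:.no.ˌba.

primary 2, secondary 4, 6, 8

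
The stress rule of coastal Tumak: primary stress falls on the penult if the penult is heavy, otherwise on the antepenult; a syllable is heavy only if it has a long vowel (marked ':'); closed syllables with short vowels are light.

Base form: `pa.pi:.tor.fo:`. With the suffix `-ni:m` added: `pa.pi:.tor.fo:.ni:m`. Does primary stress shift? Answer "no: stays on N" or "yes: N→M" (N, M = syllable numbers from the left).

yes: 2→4

Base `pa.pi:.tor.fo:` (4 syllables):
  Weights: 2 pi: H, 3 tor L, 4 fo: H.
  The penult (syllable 3, tor) is light, so stress falls on the antepenult (syllable 2, pi:).
  → primary stress on syllable 2.
Suffixed `pa.pi:.tor.fo:.ni:m` (5 syllables):
  Weights: 3 tor L, 4 fo: H, 5 ni:m H.
  The penult (syllable 4, fo:) is heavy, so it takes stress.
  → primary stress on syllable 4.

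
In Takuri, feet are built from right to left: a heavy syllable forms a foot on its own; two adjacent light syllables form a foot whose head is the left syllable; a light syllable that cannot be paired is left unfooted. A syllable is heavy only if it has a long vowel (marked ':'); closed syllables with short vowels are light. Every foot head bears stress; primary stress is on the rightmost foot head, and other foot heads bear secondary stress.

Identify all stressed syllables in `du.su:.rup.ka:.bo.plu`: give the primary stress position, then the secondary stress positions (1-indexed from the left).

Weights: 1 du L, 2 su: H, 3 rup L, 4 ka: H, 5 bo L, 6 plu L.
Parse right to left (heavy = foot alone; LL = one foot; stranded L unfooted): du (ˈsu:) rup (ˈka:) (ˈbo.plu).
Foot heads: 2, 4, 5.
Primary stress on the rightmost head = syllable 5.
Secondary stress on 2, 4: du.ˌsu:.rup.ˌka:.ˈbo.plu.

primary 5, secondary 2, 4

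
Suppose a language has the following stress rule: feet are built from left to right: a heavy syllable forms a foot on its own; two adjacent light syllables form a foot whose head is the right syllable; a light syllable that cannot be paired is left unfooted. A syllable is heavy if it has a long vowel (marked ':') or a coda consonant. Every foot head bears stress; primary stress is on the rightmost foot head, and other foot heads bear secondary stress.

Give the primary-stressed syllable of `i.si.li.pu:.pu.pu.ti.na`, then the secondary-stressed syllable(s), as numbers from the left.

primary 8, secondary 2, 4, 6

Weights: 1 i L, 2 si L, 3 li L, 4 pu: H, 5 pu L, 6 pu L, 7 ti L, 8 na L.
Parse left to right (heavy = foot alone; LL = one foot; stranded L unfooted): (i.ˈsi) li (ˈpu:) (pu.ˈpu) (ti.ˈna).
Foot heads: 2, 4, 6, 8.
Primary stress on the rightmost head = syllable 8.
Secondary stress on 2, 4, 6: i.ˌsi.li.ˌpu:.pu.ˌpu.ti.ˈna.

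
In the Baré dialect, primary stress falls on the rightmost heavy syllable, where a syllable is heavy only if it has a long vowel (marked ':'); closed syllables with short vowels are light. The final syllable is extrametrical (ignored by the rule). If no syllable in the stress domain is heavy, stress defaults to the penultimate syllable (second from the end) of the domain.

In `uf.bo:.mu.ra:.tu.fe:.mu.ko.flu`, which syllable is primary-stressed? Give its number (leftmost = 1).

6

The final syllable (9, flu) is extrametrical; the stress domain is syllables 1–8.
Weights: 1 uf L, 2 bo: H, 3 mu L, 4 ra: H, 5 tu L, 6 fe: H, 7 mu L, 8 ko L.
Heavy syllables in the domain: 2, 4, 6. The rightmost is syllable 6 (fe:).
Primary stress: syllable 6 → uf.bo:.mu.ra:.tu.ˈfe:.mu.ko.flu.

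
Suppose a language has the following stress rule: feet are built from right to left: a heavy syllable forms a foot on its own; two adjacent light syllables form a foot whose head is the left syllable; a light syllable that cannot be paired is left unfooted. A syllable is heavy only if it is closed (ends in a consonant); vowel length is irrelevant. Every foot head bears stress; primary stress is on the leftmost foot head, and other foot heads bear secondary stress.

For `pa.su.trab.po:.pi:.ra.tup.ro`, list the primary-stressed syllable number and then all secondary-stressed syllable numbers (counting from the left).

primary 1, secondary 3, 5, 7

Weights: 1 pa L, 2 su L, 3 trab H, 4 po: L, 5 pi: L, 6 ra L, 7 tup H, 8 ro L.
Parse right to left (heavy = foot alone; LL = one foot; stranded L unfooted): (ˈpa.su) (ˈtrab) po: (ˈpi:.ra) (ˈtup) ro.
Foot heads: 1, 3, 5, 7.
Primary stress on the leftmost head = syllable 1.
Secondary stress on 3, 5, 7: ˈpa.su.ˌtrab.po:.ˌpi:.ra.ˌtup.ro.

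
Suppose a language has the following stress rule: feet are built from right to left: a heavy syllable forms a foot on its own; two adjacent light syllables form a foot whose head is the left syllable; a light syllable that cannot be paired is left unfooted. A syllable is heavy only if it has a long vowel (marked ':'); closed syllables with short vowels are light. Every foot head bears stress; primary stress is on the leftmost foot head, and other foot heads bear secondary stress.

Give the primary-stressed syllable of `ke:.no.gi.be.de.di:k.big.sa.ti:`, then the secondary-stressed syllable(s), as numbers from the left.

Weights: 1 ke: H, 2 no L, 3 gi L, 4 be L, 5 de L, 6 di:k H, 7 big L, 8 sa L, 9 ti: H.
Parse right to left (heavy = foot alone; LL = one foot; stranded L unfooted): (ˈke:) (ˈno.gi) (ˈbe.de) (ˈdi:k) (ˈbig.sa) (ˈti:).
Foot heads: 1, 2, 4, 6, 7, 9.
Primary stress on the leftmost head = syllable 1.
Secondary stress on 2, 4, 6, 7, 9: ˈke:.ˌno.gi.ˌbe.de.ˌdi:k.ˌbig.sa.ˌti:.

primary 1, secondary 2, 4, 6, 7, 9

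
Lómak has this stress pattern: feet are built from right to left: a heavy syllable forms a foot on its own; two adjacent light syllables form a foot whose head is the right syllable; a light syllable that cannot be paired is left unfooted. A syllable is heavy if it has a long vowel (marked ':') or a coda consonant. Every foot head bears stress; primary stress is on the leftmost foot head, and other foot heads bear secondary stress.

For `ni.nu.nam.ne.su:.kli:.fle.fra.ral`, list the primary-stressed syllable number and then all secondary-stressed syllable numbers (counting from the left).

primary 2, secondary 3, 5, 6, 8, 9

Weights: 1 ni L, 2 nu L, 3 nam H, 4 ne L, 5 su: H, 6 kli: H, 7 fle L, 8 fra L, 9 ral H.
Parse right to left (heavy = foot alone; LL = one foot; stranded L unfooted): (ni.ˈnu) (ˈnam) ne (ˈsu:) (ˈkli:) (fle.ˈfra) (ˈral).
Foot heads: 2, 3, 5, 6, 8, 9.
Primary stress on the leftmost head = syllable 2.
Secondary stress on 3, 5, 6, 8, 9: ni.ˈnu.ˌnam.ne.ˌsu:.ˌkli:.fle.ˌfra.ˌral.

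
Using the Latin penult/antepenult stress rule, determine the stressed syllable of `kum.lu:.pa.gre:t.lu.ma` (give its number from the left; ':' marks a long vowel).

Classical Latin: stress the penult if heavy (long vowel or closed), else the antepenult.
Weights: 4 gre:t H, 5 lu L, 6 ma L.
The penult (syllable 5, lu) is light, so stress falls on the antepenult (syllable 4, gre:t).
Stress on syllable 4: kum.lu:.pa.ˈgre:t.lu.ma.

4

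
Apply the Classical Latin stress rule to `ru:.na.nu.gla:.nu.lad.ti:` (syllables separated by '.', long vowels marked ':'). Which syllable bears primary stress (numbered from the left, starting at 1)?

6

Classical Latin: stress the penult if heavy (long vowel or closed), else the antepenult.
Weights: 5 nu L, 6 lad H, 7 ti: H.
The penult (syllable 6, lad) is heavy, so it takes stress.
Stress on syllable 6: ru:.na.nu.gla:.nu.ˈlad.ti:.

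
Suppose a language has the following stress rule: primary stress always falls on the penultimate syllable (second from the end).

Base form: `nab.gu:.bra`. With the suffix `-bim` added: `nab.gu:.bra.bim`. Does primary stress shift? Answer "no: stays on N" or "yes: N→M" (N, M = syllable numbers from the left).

Base `nab.gu:.bra` (3 syllables):
  The word has 3 syllables; the penultimate syllable (second from the end) is syllable 2 (gu:).
  → primary stress on syllable 2.
Suffixed `nab.gu:.bra.bim` (4 syllables):
  The word has 4 syllables; the penultimate syllable (second from the end) is syllable 3 (bra).
  → primary stress on syllable 3.

yes: 2→3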